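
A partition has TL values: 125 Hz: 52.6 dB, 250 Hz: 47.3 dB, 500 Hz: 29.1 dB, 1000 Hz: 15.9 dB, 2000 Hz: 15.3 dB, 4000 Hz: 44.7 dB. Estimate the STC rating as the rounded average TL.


Given TL values at each frequency:
  125 Hz: 52.6 dB
  250 Hz: 47.3 dB
  500 Hz: 29.1 dB
  1000 Hz: 15.9 dB
  2000 Hz: 15.3 dB
  4000 Hz: 44.7 dB
Formula: STC ~ round(average of TL values)
Sum = 52.6 + 47.3 + 29.1 + 15.9 + 15.3 + 44.7 = 204.9
Average = 204.9 / 6 = 34.15
Rounded: 34

34


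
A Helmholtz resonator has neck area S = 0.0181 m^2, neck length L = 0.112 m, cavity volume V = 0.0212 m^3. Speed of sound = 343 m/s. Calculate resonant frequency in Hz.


Given values:
  S = 0.0181 m^2, L = 0.112 m, V = 0.0212 m^3, c = 343 m/s
Formula: f = (c / (2*pi)) * sqrt(S / (V * L))
Compute V * L = 0.0212 * 0.112 = 0.0023744
Compute S / (V * L) = 0.0181 / 0.0023744 = 7.623
Compute sqrt(7.623) = 2.760978
Compute c / (2*pi) = 343 / 6.283185 = 54.590148
f = 54.590148 * 2.760978 = 150.72

150.72 Hz


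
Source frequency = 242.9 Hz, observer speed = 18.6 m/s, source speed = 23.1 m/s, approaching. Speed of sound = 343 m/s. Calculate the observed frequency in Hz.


Given values:
  f_s = 242.9 Hz, v_o = 18.6 m/s, v_s = 23.1 m/s
  Direction: approaching
Formula: f_o = f_s * (c + v_o) / (c - v_s)
Numerator: c + v_o = 343 + 18.6 = 361.6
Denominator: c - v_s = 343 - 23.1 = 319.9
f_o = 242.9 * 361.6 / 319.9 = 274.56

274.56 Hz


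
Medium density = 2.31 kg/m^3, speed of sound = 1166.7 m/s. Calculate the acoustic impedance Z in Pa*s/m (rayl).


Given values:
  rho = 2.31 kg/m^3
  c = 1166.7 m/s
Formula: Z = rho * c
Z = 2.31 * 1166.7
Z = 2695.08

2695.08 rayl


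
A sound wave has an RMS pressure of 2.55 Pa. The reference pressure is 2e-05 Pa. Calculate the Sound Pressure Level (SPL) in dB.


Given values:
  p = 2.55 Pa
  p_ref = 2e-05 Pa
Formula: SPL = 20 * log10(p / p_ref)
Compute ratio: p / p_ref = 2.55 / 2e-05 = 127500
Compute log10: log10(127500) = 5.10551
Multiply: SPL = 20 * 5.10551 = 102.11

102.11 dB


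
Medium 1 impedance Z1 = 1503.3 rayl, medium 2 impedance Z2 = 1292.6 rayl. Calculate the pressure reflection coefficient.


Given values:
  Z1 = 1503.3 rayl, Z2 = 1292.6 rayl
Formula: R = (Z2 - Z1) / (Z2 + Z1)
Numerator: Z2 - Z1 = 1292.6 - 1503.3 = -210.7
Denominator: Z2 + Z1 = 1292.6 + 1503.3 = 2795.9
R = -210.7 / 2795.9 = -0.0754

-0.0754


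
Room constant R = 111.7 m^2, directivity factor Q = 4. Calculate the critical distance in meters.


Given values:
  R = 111.7 m^2, Q = 4
Formula: d_c = 0.141 * sqrt(Q * R)
Compute Q * R = 4 * 111.7 = 446.8
Compute sqrt(446.8) = 21.1376
d_c = 0.141 * 21.1376 = 2.98

2.98 m


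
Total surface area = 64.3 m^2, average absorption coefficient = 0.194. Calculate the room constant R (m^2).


Given values:
  S = 64.3 m^2, alpha = 0.194
Formula: R = S * alpha / (1 - alpha)
Numerator: 64.3 * 0.194 = 12.4742
Denominator: 1 - 0.194 = 0.806
R = 12.4742 / 0.806 = 15.48

15.48 m^2


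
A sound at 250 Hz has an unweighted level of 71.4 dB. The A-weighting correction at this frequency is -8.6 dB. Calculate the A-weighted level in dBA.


Given values:
  SPL = 71.4 dB
  A-weighting at 250 Hz = -8.6 dB
Formula: L_A = SPL + A_weight
L_A = 71.4 + (-8.6)
L_A = 62.8

62.8 dBA


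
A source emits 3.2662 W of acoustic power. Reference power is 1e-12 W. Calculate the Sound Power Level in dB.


Given values:
  W = 3.2662 W
  W_ref = 1e-12 W
Formula: SWL = 10 * log10(W / W_ref)
Compute ratio: W / W_ref = 3266200000000
Compute log10: log10(3266200000000) = 12.514043
Multiply: SWL = 10 * 12.514043 = 125.14

125.14 dB


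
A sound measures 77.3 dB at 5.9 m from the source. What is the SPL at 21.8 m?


Given values:
  SPL1 = 77.3 dB, r1 = 5.9 m, r2 = 21.8 m
Formula: SPL2 = SPL1 - 20 * log10(r2 / r1)
Compute ratio: r2 / r1 = 21.8 / 5.9 = 3.6949
Compute log10: log10(3.6949) = 0.567603
Compute drop: 20 * 0.567603 = 11.3521
SPL2 = 77.3 - 11.3521 = 65.95

65.95 dB


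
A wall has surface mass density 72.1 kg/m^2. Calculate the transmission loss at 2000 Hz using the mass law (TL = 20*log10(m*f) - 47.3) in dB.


Given values:
  m = 72.1 kg/m^2, f = 2000 Hz
Formula: TL = 20 * log10(m * f) - 47.3
Compute m * f = 72.1 * 2000 = 144200.0
Compute log10(144200.0) = 5.158965
Compute 20 * 5.158965 = 103.1793
TL = 103.1793 - 47.3 = 55.88

55.88 dB


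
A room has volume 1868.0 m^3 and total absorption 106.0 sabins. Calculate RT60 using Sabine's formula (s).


Given values:
  V = 1868.0 m^3
  A = 106.0 sabins
Formula: RT60 = 0.161 * V / A
Numerator: 0.161 * 1868.0 = 300.748
RT60 = 300.748 / 106.0 = 2.837

2.837 s


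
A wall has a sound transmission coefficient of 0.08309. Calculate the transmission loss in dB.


Given values:
  tau = 0.08309
Formula: TL = 10 * log10(1 / tau)
Compute 1 / tau = 1 / 0.08309 = 12.0351
Compute log10(12.0351) = 1.08045
TL = 10 * 1.08045 = 10.8

10.8 dB


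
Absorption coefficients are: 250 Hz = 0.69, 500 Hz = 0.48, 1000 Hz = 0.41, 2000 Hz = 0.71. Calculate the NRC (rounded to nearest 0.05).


Given values:
  a_250 = 0.69, a_500 = 0.48
  a_1000 = 0.41, a_2000 = 0.71
Formula: NRC = (a250 + a500 + a1000 + a2000) / 4
Sum = 0.69 + 0.48 + 0.41 + 0.71 = 2.29
NRC = 2.29 / 4 = 0.5725
Rounded to nearest 0.05: 0.55

0.55


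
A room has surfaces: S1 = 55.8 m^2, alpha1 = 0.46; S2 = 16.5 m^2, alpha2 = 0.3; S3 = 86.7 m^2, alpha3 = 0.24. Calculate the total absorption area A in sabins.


Given surfaces:
  Surface 1: 55.8 * 0.46 = 25.668
  Surface 2: 16.5 * 0.3 = 4.95
  Surface 3: 86.7 * 0.24 = 20.808
Formula: A = sum(Si * alpha_i)
A = 25.668 + 4.95 + 20.808
A = 51.43

51.43 sabins


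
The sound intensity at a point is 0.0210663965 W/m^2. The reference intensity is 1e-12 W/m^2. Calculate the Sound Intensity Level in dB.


Given values:
  I = 0.0210663965 W/m^2
  I_ref = 1e-12 W/m^2
Formula: SIL = 10 * log10(I / I_ref)
Compute ratio: I / I_ref = 21066396500
Compute log10: log10(21066396500) = 10.32359
Multiply: SIL = 10 * 10.32359 = 103.24

103.24 dB


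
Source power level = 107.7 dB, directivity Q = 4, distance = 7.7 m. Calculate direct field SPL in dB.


Given values:
  Lw = 107.7 dB, Q = 4, r = 7.7 m
Formula: SPL = Lw + 10 * log10(Q / (4 * pi * r^2))
Compute 4 * pi * r^2 = 4 * pi * 7.7^2 = 745.0601
Compute Q / denom = 4 / 745.0601 = 0.00536869
Compute 10 * log10(0.00536869) = -22.7013
SPL = 107.7 + (-22.7013) = 85.0

85.0 dB


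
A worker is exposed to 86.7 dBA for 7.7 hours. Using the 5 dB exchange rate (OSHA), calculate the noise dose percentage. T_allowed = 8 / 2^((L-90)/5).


Given values:
  L = 86.7 dBA, T = 7.7 hours
Formula: T_allowed = 8 / 2^((L - 90) / 5)
Compute exponent: (86.7 - 90) / 5 = -0.66
Compute 2^(-0.66) = 0.632878
T_allowed = 8 / 0.632878 = 12.640667 hours
Dose = (T / T_allowed) * 100
Dose = (7.7 / 12.640667) * 100 = 60.91

60.91 %


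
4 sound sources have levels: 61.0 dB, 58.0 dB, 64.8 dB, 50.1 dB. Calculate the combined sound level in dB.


Formula: L_total = 10 * log10( sum(10^(Li/10)) )
  Source 1: 10^(61.0/10) = 1258925.4118
  Source 2: 10^(58.0/10) = 630957.3445
  Source 3: 10^(64.8/10) = 3019951.7204
  Source 4: 10^(50.1/10) = 102329.2992
Sum of linear values = 5012163.7759
L_total = 10 * log10(5012163.7759) = 67.0

67.0 dB


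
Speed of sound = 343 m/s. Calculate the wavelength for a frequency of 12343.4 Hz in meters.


Given values:
  c = 343 m/s, f = 12343.4 Hz
Formula: lambda = c / f
lambda = 343 / 12343.4
lambda = 0.0278

0.0278 m


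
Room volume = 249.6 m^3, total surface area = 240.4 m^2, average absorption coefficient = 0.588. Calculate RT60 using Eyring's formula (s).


Given values:
  V = 249.6 m^3, S = 240.4 m^2, alpha = 0.588
Formula: RT60 = 0.161 * V / (-S * ln(1 - alpha))
Compute ln(1 - 0.588) = ln(0.412) = -0.886732
Denominator: -240.4 * -0.886732 = 213.1704
Numerator: 0.161 * 249.6 = 40.1856
RT60 = 40.1856 / 213.1704 = 0.189

0.189 s


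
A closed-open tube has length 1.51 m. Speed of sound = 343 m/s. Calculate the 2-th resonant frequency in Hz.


Given values:
  Tube type: closed-open, L = 1.51 m, c = 343 m/s, n = 2
Formula: f_n = (2n - 1) * c / (4 * L)
Compute 2n - 1 = 2*2 - 1 = 3
Compute 4 * L = 4 * 1.51 = 6.04
f = 3 * 343 / 6.04
f = 170.36

170.36 Hz


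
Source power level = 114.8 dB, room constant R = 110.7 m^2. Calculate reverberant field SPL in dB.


Given values:
  Lw = 114.8 dB, R = 110.7 m^2
Formula: SPL = Lw + 10 * log10(4 / R)
Compute 4 / R = 4 / 110.7 = 0.036134
Compute 10 * log10(0.036134) = -14.4208
SPL = 114.8 + (-14.4208) = 100.38

100.38 dB


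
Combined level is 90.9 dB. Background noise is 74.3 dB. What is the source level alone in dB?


Given values:
  L_total = 90.9 dB, L_bg = 74.3 dB
Formula: L_source = 10 * log10(10^(L_total/10) - 10^(L_bg/10))
Convert to linear:
  10^(90.9/10) = 1230268770.8124
  10^(74.3/10) = 26915348.0393
Difference: 1230268770.8124 - 26915348.0393 = 1203353422.7731
L_source = 10 * log10(1203353422.7731) = 90.8

90.8 dB


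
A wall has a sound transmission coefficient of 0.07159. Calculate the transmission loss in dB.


Given values:
  tau = 0.07159
Formula: TL = 10 * log10(1 / tau)
Compute 1 / tau = 1 / 0.07159 = 13.9684
Compute log10(13.9684) = 1.145147
TL = 10 * 1.145147 = 11.45

11.45 dB


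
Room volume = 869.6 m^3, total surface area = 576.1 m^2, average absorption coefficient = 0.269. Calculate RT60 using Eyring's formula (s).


Given values:
  V = 869.6 m^3, S = 576.1 m^2, alpha = 0.269
Formula: RT60 = 0.161 * V / (-S * ln(1 - alpha))
Compute ln(1 - 0.269) = ln(0.731) = -0.313342
Denominator: -576.1 * -0.313342 = 180.5163
Numerator: 0.161 * 869.6 = 140.0056
RT60 = 140.0056 / 180.5163 = 0.776

0.776 s


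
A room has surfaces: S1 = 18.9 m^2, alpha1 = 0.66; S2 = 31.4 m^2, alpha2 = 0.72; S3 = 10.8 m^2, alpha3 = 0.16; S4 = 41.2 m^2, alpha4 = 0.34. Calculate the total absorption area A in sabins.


Given surfaces:
  Surface 1: 18.9 * 0.66 = 12.474
  Surface 2: 31.4 * 0.72 = 22.608
  Surface 3: 10.8 * 0.16 = 1.728
  Surface 4: 41.2 * 0.34 = 14.008
Formula: A = sum(Si * alpha_i)
A = 12.474 + 22.608 + 1.728 + 14.008
A = 50.82

50.82 sabins


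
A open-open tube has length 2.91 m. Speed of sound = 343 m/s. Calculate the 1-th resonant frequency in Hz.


Given values:
  Tube type: open-open, L = 2.91 m, c = 343 m/s, n = 1
Formula: f_n = n * c / (2 * L)
Compute 2 * L = 2 * 2.91 = 5.82
f = 1 * 343 / 5.82
f = 58.93

58.93 Hz


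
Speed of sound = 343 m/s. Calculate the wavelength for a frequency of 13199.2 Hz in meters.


Given values:
  c = 343 m/s, f = 13199.2 Hz
Formula: lambda = c / f
lambda = 343 / 13199.2
lambda = 0.026

0.026 m


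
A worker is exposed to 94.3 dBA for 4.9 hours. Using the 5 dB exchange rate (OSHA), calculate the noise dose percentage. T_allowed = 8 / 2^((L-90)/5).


Given values:
  L = 94.3 dBA, T = 4.9 hours
Formula: T_allowed = 8 / 2^((L - 90) / 5)
Compute exponent: (94.3 - 90) / 5 = 0.86
Compute 2^(0.86) = 1.815038
T_allowed = 8 / 1.815038 = 4.407621 hours
Dose = (T / T_allowed) * 100
Dose = (4.9 / 4.407621) * 100 = 111.17

111.17 %


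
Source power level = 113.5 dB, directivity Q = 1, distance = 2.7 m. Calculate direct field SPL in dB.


Given values:
  Lw = 113.5 dB, Q = 1, r = 2.7 m
Formula: SPL = Lw + 10 * log10(Q / (4 * pi * r^2))
Compute 4 * pi * r^2 = 4 * pi * 2.7^2 = 91.6088
Compute Q / denom = 1 / 91.6088 = 0.01091598
Compute 10 * log10(0.01091598) = -19.6194
SPL = 113.5 + (-19.6194) = 93.88

93.88 dB


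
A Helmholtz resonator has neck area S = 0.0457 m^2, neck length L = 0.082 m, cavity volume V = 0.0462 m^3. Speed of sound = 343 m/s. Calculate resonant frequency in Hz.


Given values:
  S = 0.0457 m^2, L = 0.082 m, V = 0.0462 m^3, c = 343 m/s
Formula: f = (c / (2*pi)) * sqrt(S / (V * L))
Compute V * L = 0.0462 * 0.082 = 0.0037884
Compute S / (V * L) = 0.0457 / 0.0037884 = 12.0631
Compute sqrt(12.0631) = 3.473197
Compute c / (2*pi) = 343 / 6.283185 = 54.590148
f = 54.590148 * 3.473197 = 189.6

189.6 Hz


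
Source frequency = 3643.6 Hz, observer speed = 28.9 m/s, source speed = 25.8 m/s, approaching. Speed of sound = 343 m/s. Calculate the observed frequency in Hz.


Given values:
  f_s = 3643.6 Hz, v_o = 28.9 m/s, v_s = 25.8 m/s
  Direction: approaching
Formula: f_o = f_s * (c + v_o) / (c - v_s)
Numerator: c + v_o = 343 + 28.9 = 371.9
Denominator: c - v_s = 343 - 25.8 = 317.2
f_o = 3643.6 * 371.9 / 317.2 = 4271.93

4271.93 Hz


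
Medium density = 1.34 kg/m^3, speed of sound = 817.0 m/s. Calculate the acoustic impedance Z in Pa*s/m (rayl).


Given values:
  rho = 1.34 kg/m^3
  c = 817.0 m/s
Formula: Z = rho * c
Z = 1.34 * 817.0
Z = 1094.78

1094.78 rayl


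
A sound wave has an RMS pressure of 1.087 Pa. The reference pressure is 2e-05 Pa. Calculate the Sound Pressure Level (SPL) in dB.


Given values:
  p = 1.087 Pa
  p_ref = 2e-05 Pa
Formula: SPL = 20 * log10(p / p_ref)
Compute ratio: p / p_ref = 1.087 / 2e-05 = 54350
Compute log10: log10(54350) = 4.7352
Multiply: SPL = 20 * 4.7352 = 94.7

94.7 dB


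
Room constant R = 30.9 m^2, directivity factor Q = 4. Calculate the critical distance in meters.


Given values:
  R = 30.9 m^2, Q = 4
Formula: d_c = 0.141 * sqrt(Q * R)
Compute Q * R = 4 * 30.9 = 123.6
Compute sqrt(123.6) = 11.1176
d_c = 0.141 * 11.1176 = 1.568

1.568 m


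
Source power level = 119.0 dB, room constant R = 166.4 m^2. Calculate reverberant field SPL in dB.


Given values:
  Lw = 119.0 dB, R = 166.4 m^2
Formula: SPL = Lw + 10 * log10(4 / R)
Compute 4 / R = 4 / 166.4 = 0.024038
Compute 10 * log10(0.024038) = -16.191
SPL = 119.0 + (-16.191) = 102.81

102.81 dB


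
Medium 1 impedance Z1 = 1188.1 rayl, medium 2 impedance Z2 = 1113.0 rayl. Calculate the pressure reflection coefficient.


Given values:
  Z1 = 1188.1 rayl, Z2 = 1113.0 rayl
Formula: R = (Z2 - Z1) / (Z2 + Z1)
Numerator: Z2 - Z1 = 1113.0 - 1188.1 = -75.1
Denominator: Z2 + Z1 = 1113.0 + 1188.1 = 2301.1
R = -75.1 / 2301.1 = -0.0326

-0.0326


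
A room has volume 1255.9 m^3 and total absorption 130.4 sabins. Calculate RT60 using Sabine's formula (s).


Given values:
  V = 1255.9 m^3
  A = 130.4 sabins
Formula: RT60 = 0.161 * V / A
Numerator: 0.161 * 1255.9 = 202.1999
RT60 = 202.1999 / 130.4 = 1.551

1.551 s


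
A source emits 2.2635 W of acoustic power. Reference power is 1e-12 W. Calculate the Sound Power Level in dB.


Given values:
  W = 2.2635 W
  W_ref = 1e-12 W
Formula: SWL = 10 * log10(W / W_ref)
Compute ratio: W / W_ref = 2263500000000
Compute log10: log10(2263500000000) = 12.35478
Multiply: SWL = 10 * 12.35478 = 123.55

123.55 dB


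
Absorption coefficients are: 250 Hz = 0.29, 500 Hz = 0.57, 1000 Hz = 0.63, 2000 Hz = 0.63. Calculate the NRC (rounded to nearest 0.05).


Given values:
  a_250 = 0.29, a_500 = 0.57
  a_1000 = 0.63, a_2000 = 0.63
Formula: NRC = (a250 + a500 + a1000 + a2000) / 4
Sum = 0.29 + 0.57 + 0.63 + 0.63 = 2.12
NRC = 2.12 / 4 = 0.53
Rounded to nearest 0.05: 0.55

0.55


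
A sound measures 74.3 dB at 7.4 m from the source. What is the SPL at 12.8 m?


Given values:
  SPL1 = 74.3 dB, r1 = 7.4 m, r2 = 12.8 m
Formula: SPL2 = SPL1 - 20 * log10(r2 / r1)
Compute ratio: r2 / r1 = 12.8 / 7.4 = 1.7297
Compute log10: log10(1.7297) = 0.237971
Compute drop: 20 * 0.237971 = 4.7594
SPL2 = 74.3 - 4.7594 = 69.54

69.54 dB


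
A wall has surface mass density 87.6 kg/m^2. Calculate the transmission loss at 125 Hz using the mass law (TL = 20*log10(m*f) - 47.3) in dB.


Given values:
  m = 87.6 kg/m^2, f = 125 Hz
Formula: TL = 20 * log10(m * f) - 47.3
Compute m * f = 87.6 * 125 = 10950.0
Compute log10(10950.0) = 4.039414
Compute 20 * 4.039414 = 80.7883
TL = 80.7883 - 47.3 = 33.49

33.49 dB


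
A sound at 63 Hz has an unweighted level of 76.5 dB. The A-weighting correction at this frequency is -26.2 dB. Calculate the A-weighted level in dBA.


Given values:
  SPL = 76.5 dB
  A-weighting at 63 Hz = -26.2 dB
Formula: L_A = SPL + A_weight
L_A = 76.5 + (-26.2)
L_A = 50.3

50.3 dBA


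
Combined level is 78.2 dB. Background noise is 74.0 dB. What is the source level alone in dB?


Given values:
  L_total = 78.2 dB, L_bg = 74.0 dB
Formula: L_source = 10 * log10(10^(L_total/10) - 10^(L_bg/10))
Convert to linear:
  10^(78.2/10) = 66069344.8008
  10^(74.0/10) = 25118864.3151
Difference: 66069344.8008 - 25118864.3151 = 40950480.4857
L_source = 10 * log10(40950480.4857) = 76.12

76.12 dB


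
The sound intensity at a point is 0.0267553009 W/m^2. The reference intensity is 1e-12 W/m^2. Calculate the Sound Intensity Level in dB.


Given values:
  I = 0.0267553009 W/m^2
  I_ref = 1e-12 W/m^2
Formula: SIL = 10 * log10(I / I_ref)
Compute ratio: I / I_ref = 26755300900
Compute log10: log10(26755300900) = 10.42741
Multiply: SIL = 10 * 10.42741 = 104.27

104.27 dB


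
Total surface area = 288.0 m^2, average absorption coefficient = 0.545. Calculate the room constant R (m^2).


Given values:
  S = 288.0 m^2, alpha = 0.545
Formula: R = S * alpha / (1 - alpha)
Numerator: 288.0 * 0.545 = 156.96
Denominator: 1 - 0.545 = 0.455
R = 156.96 / 0.455 = 344.97

344.97 m^2


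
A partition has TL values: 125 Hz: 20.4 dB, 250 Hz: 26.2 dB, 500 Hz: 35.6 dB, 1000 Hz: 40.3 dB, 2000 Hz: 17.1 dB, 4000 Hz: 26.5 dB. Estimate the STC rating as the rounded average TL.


Given TL values at each frequency:
  125 Hz: 20.4 dB
  250 Hz: 26.2 dB
  500 Hz: 35.6 dB
  1000 Hz: 40.3 dB
  2000 Hz: 17.1 dB
  4000 Hz: 26.5 dB
Formula: STC ~ round(average of TL values)
Sum = 20.4 + 26.2 + 35.6 + 40.3 + 17.1 + 26.5 = 166.1
Average = 166.1 / 6 = 27.68
Rounded: 28

28


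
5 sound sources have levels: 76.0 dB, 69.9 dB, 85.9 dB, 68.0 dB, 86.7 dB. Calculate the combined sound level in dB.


Formula: L_total = 10 * log10( sum(10^(Li/10)) )
  Source 1: 10^(76.0/10) = 39810717.0553
  Source 2: 10^(69.9/10) = 9772372.2096
  Source 3: 10^(85.9/10) = 389045144.9943
  Source 4: 10^(68.0/10) = 6309573.4448
  Source 5: 10^(86.7/10) = 467735141.2872
Sum of linear values = 912672948.9912
L_total = 10 * log10(912672948.9912) = 89.6

89.6 dB


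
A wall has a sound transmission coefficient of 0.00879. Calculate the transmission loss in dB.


Given values:
  tau = 0.00879
Formula: TL = 10 * log10(1 / tau)
Compute 1 / tau = 1 / 0.00879 = 113.7656
Compute log10(113.7656) = 2.056011
TL = 10 * 2.056011 = 20.56

20.56 dB


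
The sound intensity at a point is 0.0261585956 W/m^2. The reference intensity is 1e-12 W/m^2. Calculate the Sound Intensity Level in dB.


Given values:
  I = 0.0261585956 W/m^2
  I_ref = 1e-12 W/m^2
Formula: SIL = 10 * log10(I / I_ref)
Compute ratio: I / I_ref = 26158595600
Compute log10: log10(26158595600) = 10.417614
Multiply: SIL = 10 * 10.417614 = 104.18

104.18 dB


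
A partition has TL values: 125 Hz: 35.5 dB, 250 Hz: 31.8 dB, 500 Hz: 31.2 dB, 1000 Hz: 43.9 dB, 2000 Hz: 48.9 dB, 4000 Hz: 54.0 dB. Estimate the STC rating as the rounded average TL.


Given TL values at each frequency:
  125 Hz: 35.5 dB
  250 Hz: 31.8 dB
  500 Hz: 31.2 dB
  1000 Hz: 43.9 dB
  2000 Hz: 48.9 dB
  4000 Hz: 54.0 dB
Formula: STC ~ round(average of TL values)
Sum = 35.5 + 31.8 + 31.2 + 43.9 + 48.9 + 54.0 = 245.3
Average = 245.3 / 6 = 40.88
Rounded: 41

41


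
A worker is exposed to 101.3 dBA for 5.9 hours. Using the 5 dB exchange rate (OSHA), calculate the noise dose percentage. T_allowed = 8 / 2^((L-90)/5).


Given values:
  L = 101.3 dBA, T = 5.9 hours
Formula: T_allowed = 8 / 2^((L - 90) / 5)
Compute exponent: (101.3 - 90) / 5 = 2.26
Compute 2^(2.26) = 4.789915
T_allowed = 8 / 4.789915 = 1.670176 hours
Dose = (T / T_allowed) * 100
Dose = (5.9 / 1.670176) * 100 = 353.26

353.26 %


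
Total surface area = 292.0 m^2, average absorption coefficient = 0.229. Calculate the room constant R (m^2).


Given values:
  S = 292.0 m^2, alpha = 0.229
Formula: R = S * alpha / (1 - alpha)
Numerator: 292.0 * 0.229 = 66.868
Denominator: 1 - 0.229 = 0.771
R = 66.868 / 0.771 = 86.73

86.73 m^2


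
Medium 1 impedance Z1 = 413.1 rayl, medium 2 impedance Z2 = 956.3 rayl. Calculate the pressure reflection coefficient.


Given values:
  Z1 = 413.1 rayl, Z2 = 956.3 rayl
Formula: R = (Z2 - Z1) / (Z2 + Z1)
Numerator: Z2 - Z1 = 956.3 - 413.1 = 543.2
Denominator: Z2 + Z1 = 956.3 + 413.1 = 1369.4
R = 543.2 / 1369.4 = 0.3967

0.3967


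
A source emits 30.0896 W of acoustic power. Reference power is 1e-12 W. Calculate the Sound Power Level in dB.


Given values:
  W = 30.0896 W
  W_ref = 1e-12 W
Formula: SWL = 10 * log10(W / W_ref)
Compute ratio: W / W_ref = 30089600000000
Compute log10: log10(30089600000000) = 13.478416
Multiply: SWL = 10 * 13.478416 = 134.78

134.78 dB


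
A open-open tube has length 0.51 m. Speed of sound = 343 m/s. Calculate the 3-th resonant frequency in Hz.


Given values:
  Tube type: open-open, L = 0.51 m, c = 343 m/s, n = 3
Formula: f_n = n * c / (2 * L)
Compute 2 * L = 2 * 0.51 = 1.02
f = 3 * 343 / 1.02
f = 1008.82

1008.82 Hz


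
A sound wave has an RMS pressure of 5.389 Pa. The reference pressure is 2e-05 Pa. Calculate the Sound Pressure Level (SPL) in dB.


Given values:
  p = 5.389 Pa
  p_ref = 2e-05 Pa
Formula: SPL = 20 * log10(p / p_ref)
Compute ratio: p / p_ref = 5.389 / 2e-05 = 269450
Compute log10: log10(269450) = 5.430478
Multiply: SPL = 20 * 5.430478 = 108.61

108.61 dB


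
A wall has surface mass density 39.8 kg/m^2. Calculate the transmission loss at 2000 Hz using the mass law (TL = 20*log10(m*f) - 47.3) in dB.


Given values:
  m = 39.8 kg/m^2, f = 2000 Hz
Formula: TL = 20 * log10(m * f) - 47.3
Compute m * f = 39.8 * 2000 = 79600.0
Compute log10(79600.0) = 4.900913
Compute 20 * 4.900913 = 98.0183
TL = 98.0183 - 47.3 = 50.72

50.72 dB


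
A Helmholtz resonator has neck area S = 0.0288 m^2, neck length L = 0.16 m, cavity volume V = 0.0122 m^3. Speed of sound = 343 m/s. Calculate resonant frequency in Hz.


Given values:
  S = 0.0288 m^2, L = 0.16 m, V = 0.0122 m^3, c = 343 m/s
Formula: f = (c / (2*pi)) * sqrt(S / (V * L))
Compute V * L = 0.0122 * 0.16 = 0.001952
Compute S / (V * L) = 0.0288 / 0.001952 = 14.7541
Compute sqrt(14.7541) = 3.841107
Compute c / (2*pi) = 343 / 6.283185 = 54.590148
f = 54.590148 * 3.841107 = 209.69

209.69 Hz


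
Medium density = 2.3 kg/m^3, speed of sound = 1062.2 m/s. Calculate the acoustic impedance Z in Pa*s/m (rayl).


Given values:
  rho = 2.3 kg/m^3
  c = 1062.2 m/s
Formula: Z = rho * c
Z = 2.3 * 1062.2
Z = 2443.06

2443.06 rayl


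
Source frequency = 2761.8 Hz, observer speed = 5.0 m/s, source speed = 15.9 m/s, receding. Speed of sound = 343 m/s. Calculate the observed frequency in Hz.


Given values:
  f_s = 2761.8 Hz, v_o = 5.0 m/s, v_s = 15.9 m/s
  Direction: receding
Formula: f_o = f_s * (c - v_o) / (c + v_s)
Numerator: c - v_o = 343 - 5.0 = 338.0
Denominator: c + v_s = 343 + 15.9 = 358.9
f_o = 2761.8 * 338.0 / 358.9 = 2600.97

2600.97 Hz


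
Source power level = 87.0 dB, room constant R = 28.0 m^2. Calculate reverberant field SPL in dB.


Given values:
  Lw = 87.0 dB, R = 28.0 m^2
Formula: SPL = Lw + 10 * log10(4 / R)
Compute 4 / R = 4 / 28.0 = 0.142857
Compute 10 * log10(0.142857) = -8.451
SPL = 87.0 + (-8.451) = 78.55

78.55 dB


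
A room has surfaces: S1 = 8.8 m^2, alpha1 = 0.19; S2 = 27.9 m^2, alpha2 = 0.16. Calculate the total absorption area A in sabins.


Given surfaces:
  Surface 1: 8.8 * 0.19 = 1.672
  Surface 2: 27.9 * 0.16 = 4.464
Formula: A = sum(Si * alpha_i)
A = 1.672 + 4.464
A = 6.14

6.14 sabins


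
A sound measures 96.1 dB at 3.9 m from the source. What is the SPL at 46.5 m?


Given values:
  SPL1 = 96.1 dB, r1 = 3.9 m, r2 = 46.5 m
Formula: SPL2 = SPL1 - 20 * log10(r2 / r1)
Compute ratio: r2 / r1 = 46.5 / 3.9 = 11.9231
Compute log10: log10(11.9231) = 1.076389
Compute drop: 20 * 1.076389 = 21.5278
SPL2 = 96.1 - 21.5278 = 74.57

74.57 dB


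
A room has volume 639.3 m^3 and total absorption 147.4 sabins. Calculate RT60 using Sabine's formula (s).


Given values:
  V = 639.3 m^3
  A = 147.4 sabins
Formula: RT60 = 0.161 * V / A
Numerator: 0.161 * 639.3 = 102.9273
RT60 = 102.9273 / 147.4 = 0.698

0.698 s


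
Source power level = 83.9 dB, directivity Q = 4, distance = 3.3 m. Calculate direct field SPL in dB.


Given values:
  Lw = 83.9 dB, Q = 4, r = 3.3 m
Formula: SPL = Lw + 10 * log10(Q / (4 * pi * r^2))
Compute 4 * pi * r^2 = 4 * pi * 3.3^2 = 136.8478
Compute Q / denom = 4 / 136.8478 = 0.02922955
Compute 10 * log10(0.02922955) = -15.3418
SPL = 83.9 + (-15.3418) = 68.56

68.56 dB


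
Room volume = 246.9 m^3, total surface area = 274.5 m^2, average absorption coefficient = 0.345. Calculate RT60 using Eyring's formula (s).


Given values:
  V = 246.9 m^3, S = 274.5 m^2, alpha = 0.345
Formula: RT60 = 0.161 * V / (-S * ln(1 - alpha))
Compute ln(1 - 0.345) = ln(0.655) = -0.42312
Denominator: -274.5 * -0.42312 = 116.1464
Numerator: 0.161 * 246.9 = 39.7509
RT60 = 39.7509 / 116.1464 = 0.342

0.342 s


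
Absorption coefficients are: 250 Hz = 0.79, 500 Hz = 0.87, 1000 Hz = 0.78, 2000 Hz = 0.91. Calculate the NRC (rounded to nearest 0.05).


Given values:
  a_250 = 0.79, a_500 = 0.87
  a_1000 = 0.78, a_2000 = 0.91
Formula: NRC = (a250 + a500 + a1000 + a2000) / 4
Sum = 0.79 + 0.87 + 0.78 + 0.91 = 3.35
NRC = 3.35 / 4 = 0.8375
Rounded to nearest 0.05: 0.85

0.85


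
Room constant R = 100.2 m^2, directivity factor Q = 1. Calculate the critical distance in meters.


Given values:
  R = 100.2 m^2, Q = 1
Formula: d_c = 0.141 * sqrt(Q * R)
Compute Q * R = 1 * 100.2 = 100.2
Compute sqrt(100.2) = 10.01
d_c = 0.141 * 10.01 = 1.411

1.411 m


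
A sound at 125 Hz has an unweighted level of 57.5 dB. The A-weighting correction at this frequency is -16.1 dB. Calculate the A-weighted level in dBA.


Given values:
  SPL = 57.5 dB
  A-weighting at 125 Hz = -16.1 dB
Formula: L_A = SPL + A_weight
L_A = 57.5 + (-16.1)
L_A = 41.4

41.4 dBA


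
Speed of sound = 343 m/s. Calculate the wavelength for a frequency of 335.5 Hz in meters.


Given values:
  c = 343 m/s, f = 335.5 Hz
Formula: lambda = c / f
lambda = 343 / 335.5
lambda = 1.0224

1.0224 m


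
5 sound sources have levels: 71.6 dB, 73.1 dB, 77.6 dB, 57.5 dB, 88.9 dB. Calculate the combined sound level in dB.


Formula: L_total = 10 * log10( sum(10^(Li/10)) )
  Source 1: 10^(71.6/10) = 14454397.7075
  Source 2: 10^(73.1/10) = 20417379.4467
  Source 3: 10^(77.6/10) = 57543993.7337
  Source 4: 10^(57.5/10) = 562341.3252
  Source 5: 10^(88.9/10) = 776247116.6287
Sum of linear values = 869225228.8418
L_total = 10 * log10(869225228.8418) = 89.39

89.39 dB


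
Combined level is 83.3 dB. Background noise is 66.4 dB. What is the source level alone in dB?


Given values:
  L_total = 83.3 dB, L_bg = 66.4 dB
Formula: L_source = 10 * log10(10^(L_total/10) - 10^(L_bg/10))
Convert to linear:
  10^(83.3/10) = 213796208.9502
  10^(66.4/10) = 4365158.3224
Difference: 213796208.9502 - 4365158.3224 = 209431050.6278
L_source = 10 * log10(209431050.6278) = 83.21

83.21 dB


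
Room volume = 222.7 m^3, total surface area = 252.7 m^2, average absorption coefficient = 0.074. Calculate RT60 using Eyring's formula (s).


Given values:
  V = 222.7 m^3, S = 252.7 m^2, alpha = 0.074
Formula: RT60 = 0.161 * V / (-S * ln(1 - alpha))
Compute ln(1 - 0.074) = ln(0.926) = -0.076881
Denominator: -252.7 * -0.076881 = 19.4278
Numerator: 0.161 * 222.7 = 35.8547
RT60 = 35.8547 / 19.4278 = 1.846

1.846 s


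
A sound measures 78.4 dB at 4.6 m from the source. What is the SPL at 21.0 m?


Given values:
  SPL1 = 78.4 dB, r1 = 4.6 m, r2 = 21.0 m
Formula: SPL2 = SPL1 - 20 * log10(r2 / r1)
Compute ratio: r2 / r1 = 21.0 / 4.6 = 4.5652
Compute log10: log10(4.5652) = 0.65946
Compute drop: 20 * 0.65946 = 13.1892
SPL2 = 78.4 - 13.1892 = 65.21

65.21 dB


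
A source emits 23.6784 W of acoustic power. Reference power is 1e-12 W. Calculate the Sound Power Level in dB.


Given values:
  W = 23.6784 W
  W_ref = 1e-12 W
Formula: SWL = 10 * log10(W / W_ref)
Compute ratio: W / W_ref = 23678400000000
Compute log10: log10(23678400000000) = 13.374352
Multiply: SWL = 10 * 13.374352 = 133.74

133.74 dB


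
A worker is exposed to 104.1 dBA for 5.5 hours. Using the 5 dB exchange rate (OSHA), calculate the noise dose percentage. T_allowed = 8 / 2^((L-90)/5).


Given values:
  L = 104.1 dBA, T = 5.5 hours
Formula: T_allowed = 8 / 2^((L - 90) / 5)
Compute exponent: (104.1 - 90) / 5 = 2.82
Compute 2^(2.82) = 7.061624
T_allowed = 8 / 7.061624 = 1.132884 hours
Dose = (T / T_allowed) * 100
Dose = (5.5 / 1.132884) * 100 = 485.49

485.49 %


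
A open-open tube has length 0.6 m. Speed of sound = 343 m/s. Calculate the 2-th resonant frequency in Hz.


Given values:
  Tube type: open-open, L = 0.6 m, c = 343 m/s, n = 2
Formula: f_n = n * c / (2 * L)
Compute 2 * L = 2 * 0.6 = 1.2
f = 2 * 343 / 1.2
f = 571.67

571.67 Hz


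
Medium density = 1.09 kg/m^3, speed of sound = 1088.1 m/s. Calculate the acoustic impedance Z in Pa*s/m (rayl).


Given values:
  rho = 1.09 kg/m^3
  c = 1088.1 m/s
Formula: Z = rho * c
Z = 1.09 * 1088.1
Z = 1186.03

1186.03 rayl


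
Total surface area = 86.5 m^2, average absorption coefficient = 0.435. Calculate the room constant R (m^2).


Given values:
  S = 86.5 m^2, alpha = 0.435
Formula: R = S * alpha / (1 - alpha)
Numerator: 86.5 * 0.435 = 37.6275
Denominator: 1 - 0.435 = 0.565
R = 37.6275 / 0.565 = 66.6

66.6 m^2


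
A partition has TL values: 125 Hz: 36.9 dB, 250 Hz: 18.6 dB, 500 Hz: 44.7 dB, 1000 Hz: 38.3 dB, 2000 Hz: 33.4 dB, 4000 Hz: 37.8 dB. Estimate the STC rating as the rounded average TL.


Given TL values at each frequency:
  125 Hz: 36.9 dB
  250 Hz: 18.6 dB
  500 Hz: 44.7 dB
  1000 Hz: 38.3 dB
  2000 Hz: 33.4 dB
  4000 Hz: 37.8 dB
Formula: STC ~ round(average of TL values)
Sum = 36.9 + 18.6 + 44.7 + 38.3 + 33.4 + 37.8 = 209.7
Average = 209.7 / 6 = 34.95
Rounded: 35

35


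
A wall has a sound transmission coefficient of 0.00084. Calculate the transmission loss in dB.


Given values:
  tau = 0.00084
Formula: TL = 10 * log10(1 / tau)
Compute 1 / tau = 1 / 0.00084 = 1190.4762
Compute log10(1190.4762) = 3.075721
TL = 10 * 3.075721 = 30.76

30.76 dB


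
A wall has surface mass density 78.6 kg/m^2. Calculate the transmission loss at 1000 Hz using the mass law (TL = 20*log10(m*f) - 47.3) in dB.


Given values:
  m = 78.6 kg/m^2, f = 1000 Hz
Formula: TL = 20 * log10(m * f) - 47.3
Compute m * f = 78.6 * 1000 = 78600.0
Compute log10(78600.0) = 4.895423
Compute 20 * 4.895423 = 97.9085
TL = 97.9085 - 47.3 = 50.61

50.61 dB


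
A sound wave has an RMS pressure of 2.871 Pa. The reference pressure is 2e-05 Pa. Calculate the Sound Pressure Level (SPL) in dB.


Given values:
  p = 2.871 Pa
  p_ref = 2e-05 Pa
Formula: SPL = 20 * log10(p / p_ref)
Compute ratio: p / p_ref = 2.871 / 2e-05 = 143550
Compute log10: log10(143550) = 5.157003
Multiply: SPL = 20 * 5.157003 = 103.14

103.14 dB


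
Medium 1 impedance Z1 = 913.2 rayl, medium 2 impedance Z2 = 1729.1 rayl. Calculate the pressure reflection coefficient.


Given values:
  Z1 = 913.2 rayl, Z2 = 1729.1 rayl
Formula: R = (Z2 - Z1) / (Z2 + Z1)
Numerator: Z2 - Z1 = 1729.1 - 913.2 = 815.9
Denominator: Z2 + Z1 = 1729.1 + 913.2 = 2642.3
R = 815.9 / 2642.3 = 0.3088

0.3088


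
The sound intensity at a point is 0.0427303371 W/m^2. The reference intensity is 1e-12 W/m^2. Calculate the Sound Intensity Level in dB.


Given values:
  I = 0.0427303371 W/m^2
  I_ref = 1e-12 W/m^2
Formula: SIL = 10 * log10(I / I_ref)
Compute ratio: I / I_ref = 42730337100
Compute log10: log10(42730337100) = 10.630736
Multiply: SIL = 10 * 10.630736 = 106.31

106.31 dB


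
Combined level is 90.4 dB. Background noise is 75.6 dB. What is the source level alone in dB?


Given values:
  L_total = 90.4 dB, L_bg = 75.6 dB
Formula: L_source = 10 * log10(10^(L_total/10) - 10^(L_bg/10))
Convert to linear:
  10^(90.4/10) = 1096478196.1432
  10^(75.6/10) = 36307805.477
Difference: 1096478196.1432 - 36307805.477 = 1060170390.6662
L_source = 10 * log10(1060170390.6662) = 90.25

90.25 dB


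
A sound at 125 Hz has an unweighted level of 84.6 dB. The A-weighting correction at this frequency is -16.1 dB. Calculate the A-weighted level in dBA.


Given values:
  SPL = 84.6 dB
  A-weighting at 125 Hz = -16.1 dB
Formula: L_A = SPL + A_weight
L_A = 84.6 + (-16.1)
L_A = 68.5

68.5 dBA


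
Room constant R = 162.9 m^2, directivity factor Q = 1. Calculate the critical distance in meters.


Given values:
  R = 162.9 m^2, Q = 1
Formula: d_c = 0.141 * sqrt(Q * R)
Compute Q * R = 1 * 162.9 = 162.9
Compute sqrt(162.9) = 12.7632
d_c = 0.141 * 12.7632 = 1.8

1.8 m


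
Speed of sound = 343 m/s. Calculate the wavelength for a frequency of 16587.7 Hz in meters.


Given values:
  c = 343 m/s, f = 16587.7 Hz
Formula: lambda = c / f
lambda = 343 / 16587.7
lambda = 0.0207

0.0207 m


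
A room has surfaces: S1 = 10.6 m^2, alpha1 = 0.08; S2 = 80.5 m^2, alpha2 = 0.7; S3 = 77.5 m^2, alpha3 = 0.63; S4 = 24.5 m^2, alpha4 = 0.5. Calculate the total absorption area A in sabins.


Given surfaces:
  Surface 1: 10.6 * 0.08 = 0.848
  Surface 2: 80.5 * 0.7 = 56.35
  Surface 3: 77.5 * 0.63 = 48.825
  Surface 4: 24.5 * 0.5 = 12.25
Formula: A = sum(Si * alpha_i)
A = 0.848 + 56.35 + 48.825 + 12.25
A = 118.27

118.27 sabins


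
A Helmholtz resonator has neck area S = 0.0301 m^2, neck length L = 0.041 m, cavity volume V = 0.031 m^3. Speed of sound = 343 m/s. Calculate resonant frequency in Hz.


Given values:
  S = 0.0301 m^2, L = 0.041 m, V = 0.031 m^3, c = 343 m/s
Formula: f = (c / (2*pi)) * sqrt(S / (V * L))
Compute V * L = 0.031 * 0.041 = 0.001271
Compute S / (V * L) = 0.0301 / 0.001271 = 23.6821
Compute sqrt(23.6821) = 4.866426
Compute c / (2*pi) = 343 / 6.283185 = 54.590148
f = 54.590148 * 4.866426 = 265.66

265.66 Hz


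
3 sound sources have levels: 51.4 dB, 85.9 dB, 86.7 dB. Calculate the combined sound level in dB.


Formula: L_total = 10 * log10( sum(10^(Li/10)) )
  Source 1: 10^(51.4/10) = 138038.4265
  Source 2: 10^(85.9/10) = 389045144.9943
  Source 3: 10^(86.7/10) = 467735141.2872
Sum of linear values = 856918324.708
L_total = 10 * log10(856918324.708) = 89.33

89.33 dB


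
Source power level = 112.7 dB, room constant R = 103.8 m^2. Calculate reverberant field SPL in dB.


Given values:
  Lw = 112.7 dB, R = 103.8 m^2
Formula: SPL = Lw + 10 * log10(4 / R)
Compute 4 / R = 4 / 103.8 = 0.038536
Compute 10 * log10(0.038536) = -14.1413
SPL = 112.7 + (-14.1413) = 98.56

98.56 dB


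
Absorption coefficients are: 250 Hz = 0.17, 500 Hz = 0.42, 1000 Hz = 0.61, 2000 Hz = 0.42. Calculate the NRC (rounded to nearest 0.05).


Given values:
  a_250 = 0.17, a_500 = 0.42
  a_1000 = 0.61, a_2000 = 0.42
Formula: NRC = (a250 + a500 + a1000 + a2000) / 4
Sum = 0.17 + 0.42 + 0.61 + 0.42 = 1.62
NRC = 1.62 / 4 = 0.405
Rounded to nearest 0.05: 0.4

0.4


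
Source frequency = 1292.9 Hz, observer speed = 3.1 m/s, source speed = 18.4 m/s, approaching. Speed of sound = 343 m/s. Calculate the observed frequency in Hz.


Given values:
  f_s = 1292.9 Hz, v_o = 3.1 m/s, v_s = 18.4 m/s
  Direction: approaching
Formula: f_o = f_s * (c + v_o) / (c - v_s)
Numerator: c + v_o = 343 + 3.1 = 346.1
Denominator: c - v_s = 343 - 18.4 = 324.6
f_o = 1292.9 * 346.1 / 324.6 = 1378.54

1378.54 Hz


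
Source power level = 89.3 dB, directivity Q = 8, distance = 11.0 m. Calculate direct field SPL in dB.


Given values:
  Lw = 89.3 dB, Q = 8, r = 11.0 m
Formula: SPL = Lw + 10 * log10(Q / (4 * pi * r^2))
Compute 4 * pi * r^2 = 4 * pi * 11.0^2 = 1520.5308
Compute Q / denom = 8 / 1520.5308 = 0.00526132
Compute 10 * log10(0.00526132) = -22.7891
SPL = 89.3 + (-22.7891) = 66.51

66.51 dB


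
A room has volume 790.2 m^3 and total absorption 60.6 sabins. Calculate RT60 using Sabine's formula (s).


Given values:
  V = 790.2 m^3
  A = 60.6 sabins
Formula: RT60 = 0.161 * V / A
Numerator: 0.161 * 790.2 = 127.2222
RT60 = 127.2222 / 60.6 = 2.099

2.099 s


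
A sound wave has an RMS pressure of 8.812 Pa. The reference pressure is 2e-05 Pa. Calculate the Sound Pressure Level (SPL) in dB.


Given values:
  p = 8.812 Pa
  p_ref = 2e-05 Pa
Formula: SPL = 20 * log10(p / p_ref)
Compute ratio: p / p_ref = 8.812 / 2e-05 = 440600
Compute log10: log10(440600) = 5.644044
Multiply: SPL = 20 * 5.644044 = 112.88

112.88 dB


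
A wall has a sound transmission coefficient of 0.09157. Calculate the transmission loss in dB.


Given values:
  tau = 0.09157
Formula: TL = 10 * log10(1 / tau)
Compute 1 / tau = 1 / 0.09157 = 10.9206
Compute log10(10.9206) = 1.038247
TL = 10 * 1.038247 = 10.38

10.38 dB


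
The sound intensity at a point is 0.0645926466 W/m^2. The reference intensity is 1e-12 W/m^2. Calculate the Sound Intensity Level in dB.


Given values:
  I = 0.0645926466 W/m^2
  I_ref = 1e-12 W/m^2
Formula: SIL = 10 * log10(I / I_ref)
Compute ratio: I / I_ref = 64592646600
Compute log10: log10(64592646600) = 10.810183
Multiply: SIL = 10 * 10.810183 = 108.1

108.1 dB


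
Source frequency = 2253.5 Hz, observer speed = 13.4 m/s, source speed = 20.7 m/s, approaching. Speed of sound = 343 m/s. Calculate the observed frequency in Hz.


Given values:
  f_s = 2253.5 Hz, v_o = 13.4 m/s, v_s = 20.7 m/s
  Direction: approaching
Formula: f_o = f_s * (c + v_o) / (c - v_s)
Numerator: c + v_o = 343 + 13.4 = 356.4
Denominator: c - v_s = 343 - 20.7 = 322.3
f_o = 2253.5 * 356.4 / 322.3 = 2491.92

2491.92 Hz


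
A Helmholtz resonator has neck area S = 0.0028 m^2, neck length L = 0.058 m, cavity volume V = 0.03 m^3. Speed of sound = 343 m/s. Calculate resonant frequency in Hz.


Given values:
  S = 0.0028 m^2, L = 0.058 m, V = 0.03 m^3, c = 343 m/s
Formula: f = (c / (2*pi)) * sqrt(S / (V * L))
Compute V * L = 0.03 * 0.058 = 0.00174
Compute S / (V * L) = 0.0028 / 0.00174 = 1.6092
Compute sqrt(1.6092) = 1.268542
Compute c / (2*pi) = 343 / 6.283185 = 54.590148
f = 54.590148 * 1.268542 = 69.25

69.25 Hz


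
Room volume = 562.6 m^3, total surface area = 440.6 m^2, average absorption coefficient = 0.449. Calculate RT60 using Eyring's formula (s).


Given values:
  V = 562.6 m^3, S = 440.6 m^2, alpha = 0.449
Formula: RT60 = 0.161 * V / (-S * ln(1 - alpha))
Compute ln(1 - 0.449) = ln(0.551) = -0.59602
Denominator: -440.6 * -0.59602 = 262.6064
Numerator: 0.161 * 562.6 = 90.5786
RT60 = 90.5786 / 262.6064 = 0.345

0.345 s


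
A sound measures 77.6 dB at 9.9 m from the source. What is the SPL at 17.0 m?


Given values:
  SPL1 = 77.6 dB, r1 = 9.9 m, r2 = 17.0 m
Formula: SPL2 = SPL1 - 20 * log10(r2 / r1)
Compute ratio: r2 / r1 = 17.0 / 9.9 = 1.7172
Compute log10: log10(1.7172) = 0.234821
Compute drop: 20 * 0.234821 = 4.6964
SPL2 = 77.6 - 4.6964 = 72.9

72.9 dB


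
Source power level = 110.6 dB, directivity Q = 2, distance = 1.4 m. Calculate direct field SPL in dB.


Given values:
  Lw = 110.6 dB, Q = 2, r = 1.4 m
Formula: SPL = Lw + 10 * log10(Q / (4 * pi * r^2))
Compute 4 * pi * r^2 = 4 * pi * 1.4^2 = 24.6301
Compute Q / denom = 2 / 24.6301 = 0.08120146
Compute 10 * log10(0.08120146) = -10.9044
SPL = 110.6 + (-10.9044) = 99.7

99.7 dB


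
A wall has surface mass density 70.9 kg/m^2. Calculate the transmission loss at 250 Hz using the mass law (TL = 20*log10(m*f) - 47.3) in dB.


Given values:
  m = 70.9 kg/m^2, f = 250 Hz
Formula: TL = 20 * log10(m * f) - 47.3
Compute m * f = 70.9 * 250 = 17725.0
Compute log10(17725.0) = 4.248586
Compute 20 * 4.248586 = 84.9717
TL = 84.9717 - 47.3 = 37.67

37.67 dB


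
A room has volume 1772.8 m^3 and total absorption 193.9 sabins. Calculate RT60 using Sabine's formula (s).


Given values:
  V = 1772.8 m^3
  A = 193.9 sabins
Formula: RT60 = 0.161 * V / A
Numerator: 0.161 * 1772.8 = 285.4208
RT60 = 285.4208 / 193.9 = 1.472

1.472 s


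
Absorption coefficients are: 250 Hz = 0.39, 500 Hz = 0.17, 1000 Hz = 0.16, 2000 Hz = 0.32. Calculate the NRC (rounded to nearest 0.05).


Given values:
  a_250 = 0.39, a_500 = 0.17
  a_1000 = 0.16, a_2000 = 0.32
Formula: NRC = (a250 + a500 + a1000 + a2000) / 4
Sum = 0.39 + 0.17 + 0.16 + 0.32 = 1.04
NRC = 1.04 / 4 = 0.26
Rounded to nearest 0.05: 0.25

0.25
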